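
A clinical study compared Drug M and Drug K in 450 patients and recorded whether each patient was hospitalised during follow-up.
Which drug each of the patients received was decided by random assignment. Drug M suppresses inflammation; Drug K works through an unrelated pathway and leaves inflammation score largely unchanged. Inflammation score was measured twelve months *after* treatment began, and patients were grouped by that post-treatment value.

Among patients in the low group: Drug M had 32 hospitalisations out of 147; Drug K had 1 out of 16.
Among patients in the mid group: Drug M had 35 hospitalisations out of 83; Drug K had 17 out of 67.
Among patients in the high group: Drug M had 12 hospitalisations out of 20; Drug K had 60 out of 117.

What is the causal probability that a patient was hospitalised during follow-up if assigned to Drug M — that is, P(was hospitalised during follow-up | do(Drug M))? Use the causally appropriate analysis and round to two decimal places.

Inflammation score lies on the pathway drug → inflammation score → outcome, so adjusting for it blocks the indirect effect. For the total causal effect of drug, use the unadjusted pooled rates.
So P(outcome | do(Drug M)) is just the pooled rate for Drug M: 79/250 = 0.316.

0.32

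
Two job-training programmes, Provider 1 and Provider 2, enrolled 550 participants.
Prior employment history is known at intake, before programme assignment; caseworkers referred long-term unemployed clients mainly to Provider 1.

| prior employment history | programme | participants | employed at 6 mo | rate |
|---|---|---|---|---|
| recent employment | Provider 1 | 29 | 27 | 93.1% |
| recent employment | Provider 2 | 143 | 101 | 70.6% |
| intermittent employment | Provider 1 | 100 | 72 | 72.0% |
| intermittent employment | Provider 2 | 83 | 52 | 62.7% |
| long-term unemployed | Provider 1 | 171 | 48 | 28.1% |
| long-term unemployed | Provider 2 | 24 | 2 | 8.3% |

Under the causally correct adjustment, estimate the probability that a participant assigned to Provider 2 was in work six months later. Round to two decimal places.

0.46

Since prior employment history is a pre-existing factor (not a product of the programme) and it affects the outcome on its own, it is a confounder. The stratified rates, not the pooled rate, identify the causal effect.
Standardising Provider 2 to the population prior employment history mix: 0.313·101/143 + 0.333·52/83 + 0.355·2/24 = 0.459.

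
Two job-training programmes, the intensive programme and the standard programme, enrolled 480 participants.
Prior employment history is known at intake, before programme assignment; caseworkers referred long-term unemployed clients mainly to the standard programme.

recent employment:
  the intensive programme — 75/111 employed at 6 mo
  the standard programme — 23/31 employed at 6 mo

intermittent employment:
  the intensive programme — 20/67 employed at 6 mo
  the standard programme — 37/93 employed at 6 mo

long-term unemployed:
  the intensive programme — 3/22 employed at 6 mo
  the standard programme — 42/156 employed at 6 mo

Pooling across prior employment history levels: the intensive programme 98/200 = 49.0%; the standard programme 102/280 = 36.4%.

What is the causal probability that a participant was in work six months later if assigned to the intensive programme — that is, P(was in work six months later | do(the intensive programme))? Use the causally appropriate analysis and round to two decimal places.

The prior employment history-specific comparison favours the standard programme throughout, but the pooled figures favour the intensive programme. The question is whether to condition on prior employment history.
Since prior employment history is a pre-existing factor (not a product of the programme) and it affects the outcome on its own, it is a confounder. The stratified rates, not the pooled rate, identify the causal effect.
Standardising the intensive programme to the population prior employment history mix: 0.296·75/111 + 0.333·20/67 + 0.371·3/22 = 0.350.

0.35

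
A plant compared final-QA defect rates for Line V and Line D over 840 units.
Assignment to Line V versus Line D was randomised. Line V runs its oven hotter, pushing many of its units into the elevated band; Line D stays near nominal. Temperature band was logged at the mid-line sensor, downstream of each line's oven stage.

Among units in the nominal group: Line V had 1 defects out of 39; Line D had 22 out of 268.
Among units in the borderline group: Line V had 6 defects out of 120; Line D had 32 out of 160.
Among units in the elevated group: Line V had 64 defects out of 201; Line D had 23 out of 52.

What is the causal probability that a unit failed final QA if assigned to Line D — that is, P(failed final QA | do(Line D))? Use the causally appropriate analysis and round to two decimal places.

0.16

In-process temperature band is downstream of the line. One should not condition on a consequence of treatment, so the overall rates are the right comparison.
So P(outcome | do(Line D)) is just the pooled rate for Line D: 77/480 = 0.160.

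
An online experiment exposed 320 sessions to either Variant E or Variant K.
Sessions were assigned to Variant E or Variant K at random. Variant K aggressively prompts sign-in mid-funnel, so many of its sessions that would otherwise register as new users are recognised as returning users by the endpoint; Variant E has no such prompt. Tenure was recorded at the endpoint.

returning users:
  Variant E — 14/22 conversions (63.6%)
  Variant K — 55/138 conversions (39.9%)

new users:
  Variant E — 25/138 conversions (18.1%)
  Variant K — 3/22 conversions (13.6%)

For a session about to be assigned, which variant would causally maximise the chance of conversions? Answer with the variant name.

Variant K

User tenure is recorded after the variant and is itself shifted by it — it sits on the causal path from variant to outcome. Conditioning on a mediator would strip out part of the effect we want; the pooled comparison gives the total causal effect.
Pooled: Variant E 24.4% vs Variant K 36.2%; Variant K is higher overall.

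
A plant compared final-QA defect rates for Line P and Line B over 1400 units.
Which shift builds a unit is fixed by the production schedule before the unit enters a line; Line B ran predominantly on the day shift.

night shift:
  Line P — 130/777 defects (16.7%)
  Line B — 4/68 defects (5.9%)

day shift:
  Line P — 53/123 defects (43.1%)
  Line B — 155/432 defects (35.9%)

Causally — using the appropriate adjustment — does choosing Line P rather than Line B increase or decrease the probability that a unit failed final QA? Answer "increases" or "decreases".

Here shift is a common cause — it drives both which line a case falls under and the outcome. The crude comparison mixes populations; the stratum-specific rates are the causally relevant ones.
Within each level — night shift: 16.7% vs 5.9%; day shift: 43.1% vs 35.9% — Line B is lower every time.

increases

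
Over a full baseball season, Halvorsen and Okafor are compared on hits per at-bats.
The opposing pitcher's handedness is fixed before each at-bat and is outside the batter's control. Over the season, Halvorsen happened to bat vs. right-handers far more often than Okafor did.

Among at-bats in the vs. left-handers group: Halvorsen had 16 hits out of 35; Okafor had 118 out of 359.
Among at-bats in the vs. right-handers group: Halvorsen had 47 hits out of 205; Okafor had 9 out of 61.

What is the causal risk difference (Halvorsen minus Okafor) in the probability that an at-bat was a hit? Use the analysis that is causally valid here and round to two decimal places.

+0.11

Since pitcher handedness is a pre-existing factor (not a product of the player) and it affects the outcome on its own, it is a confounder. The stratified rates, not the pooled rate, identify the causal effect.
Adjusting over the population distribution of pitcher handedness: 0.597·(0.457−0.329) + 0.403·(0.229−0.148) = +0.110.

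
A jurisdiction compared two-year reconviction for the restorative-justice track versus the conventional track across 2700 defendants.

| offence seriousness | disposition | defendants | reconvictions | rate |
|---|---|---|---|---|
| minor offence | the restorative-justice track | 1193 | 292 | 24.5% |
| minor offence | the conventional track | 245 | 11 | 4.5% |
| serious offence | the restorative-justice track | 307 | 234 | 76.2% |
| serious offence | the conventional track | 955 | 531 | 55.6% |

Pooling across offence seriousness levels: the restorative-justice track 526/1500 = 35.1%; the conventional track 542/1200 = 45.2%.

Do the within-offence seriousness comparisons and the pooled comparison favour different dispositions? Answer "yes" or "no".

yes

Within each offence seriousness level (minor offence 24.5% vs 4.5%; serious offence 76.2% vs 55.6%), the conventional track has the lower rate every time. Pooled: 35.1% vs 45.2% — the restorative-justice track has the lower rate overall. The two comparisons disagree.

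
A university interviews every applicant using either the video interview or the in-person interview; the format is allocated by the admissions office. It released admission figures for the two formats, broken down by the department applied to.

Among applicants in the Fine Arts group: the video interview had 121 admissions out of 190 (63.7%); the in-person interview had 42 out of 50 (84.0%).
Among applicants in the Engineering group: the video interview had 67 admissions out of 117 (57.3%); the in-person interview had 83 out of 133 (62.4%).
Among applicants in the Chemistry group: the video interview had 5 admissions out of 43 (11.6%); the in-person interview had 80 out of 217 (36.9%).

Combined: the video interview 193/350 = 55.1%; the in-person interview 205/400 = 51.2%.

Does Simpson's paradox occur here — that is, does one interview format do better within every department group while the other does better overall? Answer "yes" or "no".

Within each department level (Fine Arts 63.7% vs 84.0%; Engineering 57.3% vs 62.4%; Chemistry 11.6% vs 36.9%), the in-person interview has the higher rate every time. Pooled: 55.1% vs 51.2% — the video interview has the higher rate overall. The two comparisons disagree.

yes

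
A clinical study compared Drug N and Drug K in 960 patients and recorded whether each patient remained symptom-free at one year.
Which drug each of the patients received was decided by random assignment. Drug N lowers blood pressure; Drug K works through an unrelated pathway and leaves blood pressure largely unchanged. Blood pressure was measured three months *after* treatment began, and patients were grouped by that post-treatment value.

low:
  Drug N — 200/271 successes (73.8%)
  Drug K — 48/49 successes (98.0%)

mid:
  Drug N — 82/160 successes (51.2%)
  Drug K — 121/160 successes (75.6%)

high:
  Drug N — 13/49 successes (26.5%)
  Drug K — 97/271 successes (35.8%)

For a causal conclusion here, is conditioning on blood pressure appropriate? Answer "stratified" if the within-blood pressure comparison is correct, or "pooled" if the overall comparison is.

pooled

Within every blood pressure level Drug K has the higher rate, yet pooled Drug N does — Simpson's reversal.
Stratifying would compare drugs among patients the drugs themselves sorted into blood pressure groups — a form of selection on an intermediate. The unconditioned pooled rates give the total causal effect.
Pooled: Drug N 61.5% vs Drug K 55.4%; Drug N is higher overall.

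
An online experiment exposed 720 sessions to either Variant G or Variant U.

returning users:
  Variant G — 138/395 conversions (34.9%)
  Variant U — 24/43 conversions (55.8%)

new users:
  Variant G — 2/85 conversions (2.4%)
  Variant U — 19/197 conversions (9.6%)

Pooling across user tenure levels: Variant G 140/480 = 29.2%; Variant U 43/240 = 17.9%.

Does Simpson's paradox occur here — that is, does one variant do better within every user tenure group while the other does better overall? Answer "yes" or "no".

yes

Within each user tenure level (returning users 34.9% vs 55.8%; new users 2.4% vs 9.6%), Variant U has the higher rate every time. Pooled: 29.2% vs 17.9% — Variant G has the higher rate overall. The two comparisons disagree.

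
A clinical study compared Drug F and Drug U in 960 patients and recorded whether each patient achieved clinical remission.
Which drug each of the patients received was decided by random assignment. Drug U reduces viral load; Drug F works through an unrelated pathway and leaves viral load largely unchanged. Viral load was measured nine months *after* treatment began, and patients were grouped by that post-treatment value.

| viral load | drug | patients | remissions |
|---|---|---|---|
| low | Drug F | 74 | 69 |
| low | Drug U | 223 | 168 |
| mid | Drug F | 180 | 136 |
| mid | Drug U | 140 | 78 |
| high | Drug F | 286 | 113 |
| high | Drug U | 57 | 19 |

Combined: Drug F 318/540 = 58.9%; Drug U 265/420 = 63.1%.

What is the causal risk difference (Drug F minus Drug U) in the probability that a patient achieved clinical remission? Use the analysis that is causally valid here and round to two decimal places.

Drug F is higher inside every viral load stratum but Drug U is higher in aggregate. Whether to stratify depends on how viral load relates to the drug.
Stratifying would compare drugs among patients the drugs themselves sorted into viral load groups — a form of selection on an intermediate. The unconditioned pooled rates give the total causal effect.
The causal difference is the pooled difference: 0.589 − 0.631 = -0.042.

-0.04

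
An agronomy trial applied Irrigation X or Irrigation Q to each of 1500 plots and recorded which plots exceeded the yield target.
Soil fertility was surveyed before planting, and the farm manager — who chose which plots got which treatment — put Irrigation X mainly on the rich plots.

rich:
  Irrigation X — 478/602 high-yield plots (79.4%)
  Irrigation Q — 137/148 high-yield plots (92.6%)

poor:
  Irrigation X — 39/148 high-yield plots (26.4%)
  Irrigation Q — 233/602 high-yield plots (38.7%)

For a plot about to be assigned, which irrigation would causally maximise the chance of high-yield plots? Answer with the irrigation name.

Irrigation Q

Within every soil fertility level Irrigation Q has the higher rate, yet pooled Irrigation X does — Simpson's reversal.
Since soil fertility is a pre-existing factor (not a product of the irrigation) and it affects the outcome on its own, it is a confounder. The stratified rates, not the pooled rate, identify the causal effect.
Within each level — rich: 79.4% vs 92.6%; poor: 26.4% vs 38.7% — Irrigation Q is higher every time.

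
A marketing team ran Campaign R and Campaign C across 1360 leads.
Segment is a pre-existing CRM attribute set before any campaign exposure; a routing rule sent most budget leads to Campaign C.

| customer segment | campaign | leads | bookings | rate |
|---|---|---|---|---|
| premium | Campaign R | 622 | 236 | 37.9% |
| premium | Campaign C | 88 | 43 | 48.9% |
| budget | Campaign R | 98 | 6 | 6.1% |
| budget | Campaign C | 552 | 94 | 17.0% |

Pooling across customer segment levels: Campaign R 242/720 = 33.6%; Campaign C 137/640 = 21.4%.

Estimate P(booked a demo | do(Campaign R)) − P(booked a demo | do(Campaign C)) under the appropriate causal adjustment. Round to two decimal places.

-0.11

The customer segment-specific comparison favours Campaign C throughout, but the pooled figures favour Campaign R. The question is whether to condition on customer segment.
Customer segment satisfies the back-door criterion: it is not a descendant of the campaign, and it blocks the spurious path from campaign to outcome. Adjusting for it (i.e., using the within-customer segment rates) gives the causal effect.
Adjusting over the population distribution of customer segment: 0.522·(0.379−0.489) + 0.478·(0.061−0.170) = -0.109.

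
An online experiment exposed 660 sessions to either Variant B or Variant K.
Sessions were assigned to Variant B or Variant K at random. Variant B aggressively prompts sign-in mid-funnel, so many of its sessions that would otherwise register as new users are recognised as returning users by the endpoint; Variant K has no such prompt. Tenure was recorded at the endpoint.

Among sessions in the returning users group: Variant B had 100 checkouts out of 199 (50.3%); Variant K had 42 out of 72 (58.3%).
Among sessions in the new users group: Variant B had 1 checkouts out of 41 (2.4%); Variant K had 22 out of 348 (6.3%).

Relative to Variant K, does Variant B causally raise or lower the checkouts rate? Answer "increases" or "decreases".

The distribution of user tenure is itself part of what the variant does — it is an intermediate outcome. Holding it fixed would remove that part of the effect; the total effect is the pooled difference.
Pooled: Variant B 42.1% vs Variant K 15.2%; Variant B is higher overall.

increases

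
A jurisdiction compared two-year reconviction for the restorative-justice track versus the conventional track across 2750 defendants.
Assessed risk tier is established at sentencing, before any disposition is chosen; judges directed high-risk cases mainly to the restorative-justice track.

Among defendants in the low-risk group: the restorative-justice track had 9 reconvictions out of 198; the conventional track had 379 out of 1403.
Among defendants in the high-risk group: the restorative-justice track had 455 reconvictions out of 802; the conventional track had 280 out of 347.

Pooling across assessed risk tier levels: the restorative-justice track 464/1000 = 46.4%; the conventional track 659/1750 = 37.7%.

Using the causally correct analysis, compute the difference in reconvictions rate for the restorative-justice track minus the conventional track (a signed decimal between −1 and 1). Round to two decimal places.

-0.23

Since assessed risk tier is a pre-existing factor (not a product of the disposition) and it affects the outcome on its own, it is a confounder. The stratified rates, not the pooled rate, identify the causal effect.
Adjusting over the population distribution of assessed risk tier: 0.582·(0.045−0.270) + 0.418·(0.567−0.807) = -0.231.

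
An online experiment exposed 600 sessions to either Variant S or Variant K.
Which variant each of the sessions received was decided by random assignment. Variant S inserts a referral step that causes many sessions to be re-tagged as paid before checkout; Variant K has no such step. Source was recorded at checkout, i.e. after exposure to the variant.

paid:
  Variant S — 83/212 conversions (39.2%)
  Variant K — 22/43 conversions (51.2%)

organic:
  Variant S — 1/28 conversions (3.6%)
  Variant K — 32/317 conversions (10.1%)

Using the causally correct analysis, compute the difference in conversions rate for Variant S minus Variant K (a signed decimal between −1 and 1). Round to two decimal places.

The stratified and pooled comparisons disagree (Variant K wins within each traffic source; Variant S wins overall), so the answer turns on the causal role of traffic source.
The distribution of traffic source is itself part of what the variant does — it is an intermediate outcome. Holding it fixed would remove that part of the effect; the total effect is the pooled difference.
The causal difference is the pooled difference: 0.350 − 0.150 = +0.200.

+0.20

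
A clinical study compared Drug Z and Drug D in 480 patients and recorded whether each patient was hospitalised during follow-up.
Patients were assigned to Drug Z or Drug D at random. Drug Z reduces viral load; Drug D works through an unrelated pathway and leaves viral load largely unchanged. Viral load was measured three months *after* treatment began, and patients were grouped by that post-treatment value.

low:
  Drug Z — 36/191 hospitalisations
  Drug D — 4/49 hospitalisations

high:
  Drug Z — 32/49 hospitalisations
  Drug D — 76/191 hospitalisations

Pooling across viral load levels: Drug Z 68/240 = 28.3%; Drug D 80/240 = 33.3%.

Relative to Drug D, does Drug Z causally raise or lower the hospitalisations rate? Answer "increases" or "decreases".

Viral load is downstream of the drug. One should not condition on a consequence of treatment, so the overall rates are the right comparison.
Pooled: Drug Z 28.3% vs Drug D 33.3%; Drug Z is lower overall.

decreases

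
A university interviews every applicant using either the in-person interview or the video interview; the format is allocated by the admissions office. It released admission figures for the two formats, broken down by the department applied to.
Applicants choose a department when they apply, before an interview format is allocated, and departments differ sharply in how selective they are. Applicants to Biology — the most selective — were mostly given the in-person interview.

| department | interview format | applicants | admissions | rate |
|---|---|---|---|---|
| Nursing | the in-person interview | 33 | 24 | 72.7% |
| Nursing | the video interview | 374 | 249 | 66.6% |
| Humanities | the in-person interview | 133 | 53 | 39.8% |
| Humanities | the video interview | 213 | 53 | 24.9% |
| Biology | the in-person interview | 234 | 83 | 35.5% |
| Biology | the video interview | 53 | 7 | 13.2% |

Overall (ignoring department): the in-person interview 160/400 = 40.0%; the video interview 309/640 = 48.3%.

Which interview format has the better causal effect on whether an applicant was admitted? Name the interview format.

the in-person interview

Department is set before the interview format has any effect — it is not caused by the interview format — and it independently drives the outcome. That makes it a confounder, so the causal comparison is within department levels.
Within each level — Nursing: 72.7% vs 66.6%; Humanities: 39.8% vs 24.9%; Biology: 35.5% vs 13.2% — the in-person interview is higher every time.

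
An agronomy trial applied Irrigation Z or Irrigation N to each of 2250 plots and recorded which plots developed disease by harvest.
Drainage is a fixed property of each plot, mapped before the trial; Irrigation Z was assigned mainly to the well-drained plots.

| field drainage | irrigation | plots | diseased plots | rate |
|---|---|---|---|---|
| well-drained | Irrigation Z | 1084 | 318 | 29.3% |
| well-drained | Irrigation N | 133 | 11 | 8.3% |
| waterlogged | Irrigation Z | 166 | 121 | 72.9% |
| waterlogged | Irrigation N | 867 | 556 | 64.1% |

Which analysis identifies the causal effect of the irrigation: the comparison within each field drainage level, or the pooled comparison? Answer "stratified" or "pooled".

Field drainage differs across irrigations for reasons unrelated to any effect of the irrigation itself, and it separately predicts the outcome — a classic confounder. We must compare within field drainage levels.
Within each level — well-drained: 29.3% vs 8.3%; waterlogged: 72.9% vs 64.1% — Irrigation N is lower every time.

stratified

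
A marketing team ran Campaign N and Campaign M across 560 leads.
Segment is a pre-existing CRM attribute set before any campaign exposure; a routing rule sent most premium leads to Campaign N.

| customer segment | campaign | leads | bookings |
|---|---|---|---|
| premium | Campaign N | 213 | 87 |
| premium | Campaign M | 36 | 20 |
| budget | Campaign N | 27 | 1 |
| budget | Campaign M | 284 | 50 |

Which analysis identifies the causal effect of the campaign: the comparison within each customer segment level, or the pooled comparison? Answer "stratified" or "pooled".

Since customer segment is a pre-existing factor (not a product of the campaign) and it affects the outcome on its own, it is a confounder. The stratified rates, not the pooled rate, identify the causal effect.
Within each level — premium: 40.8% vs 55.6%; budget: 3.7% vs 17.6% — Campaign M is higher every time.

stratified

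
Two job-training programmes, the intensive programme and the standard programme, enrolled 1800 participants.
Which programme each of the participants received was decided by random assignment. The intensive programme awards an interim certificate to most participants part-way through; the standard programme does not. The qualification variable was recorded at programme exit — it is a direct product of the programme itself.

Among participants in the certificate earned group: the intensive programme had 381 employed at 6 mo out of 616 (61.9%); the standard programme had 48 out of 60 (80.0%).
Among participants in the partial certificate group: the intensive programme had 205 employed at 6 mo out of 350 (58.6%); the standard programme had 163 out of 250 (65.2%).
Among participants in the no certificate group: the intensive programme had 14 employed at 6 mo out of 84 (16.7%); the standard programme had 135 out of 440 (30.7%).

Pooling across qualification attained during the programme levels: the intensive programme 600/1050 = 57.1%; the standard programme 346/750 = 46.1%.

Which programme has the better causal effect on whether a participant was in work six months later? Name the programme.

Stratifying would compare programmes among participants the programmes themselves sorted into qualification attained during the programme groups — a form of selection on an intermediate. The unconditioned pooled rates give the total causal effect.
Pooled: the intensive programme 57.1% vs the standard programme 46.1%; the intensive programme is higher overall.

the intensive programme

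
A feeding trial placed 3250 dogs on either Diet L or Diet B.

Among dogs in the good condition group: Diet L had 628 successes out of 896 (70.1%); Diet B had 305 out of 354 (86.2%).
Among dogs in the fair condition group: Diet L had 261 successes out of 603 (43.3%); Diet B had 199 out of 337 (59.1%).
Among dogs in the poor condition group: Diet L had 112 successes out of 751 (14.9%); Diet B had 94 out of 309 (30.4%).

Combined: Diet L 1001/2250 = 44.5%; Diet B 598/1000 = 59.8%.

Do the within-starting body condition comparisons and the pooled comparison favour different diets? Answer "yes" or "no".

no

Within each starting body condition level (good condition 70.1% vs 86.2%; fair condition 43.3% vs 59.1%; poor condition 14.9% vs 30.4%), Diet B has the higher rate every time. Pooled: 44.5% vs 59.8% — Diet B has the higher rate overall. They agree.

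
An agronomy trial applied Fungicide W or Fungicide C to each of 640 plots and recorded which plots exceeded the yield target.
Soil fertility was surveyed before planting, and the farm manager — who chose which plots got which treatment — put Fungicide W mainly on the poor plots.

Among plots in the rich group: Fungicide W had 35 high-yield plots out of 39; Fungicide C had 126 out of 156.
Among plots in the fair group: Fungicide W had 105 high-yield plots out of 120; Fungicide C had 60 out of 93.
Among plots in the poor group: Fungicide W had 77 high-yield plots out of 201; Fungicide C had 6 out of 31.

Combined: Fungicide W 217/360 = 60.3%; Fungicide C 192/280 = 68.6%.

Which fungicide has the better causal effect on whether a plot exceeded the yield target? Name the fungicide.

Fungicide W

Within every soil fertility level Fungicide W has the higher rate, yet pooled Fungicide C does — Simpson's reversal.
Soil fertility satisfies the back-door criterion: it is not a descendant of the fungicide, and it blocks the spurious path from fungicide to outcome. Adjusting for it (i.e., using the within-soil fertility rates) gives the causal effect.
Within each level — rich: 89.7% vs 80.8%; fair: 87.5% vs 64.5%; poor: 38.3% vs 19.4% — Fungicide W is higher every time.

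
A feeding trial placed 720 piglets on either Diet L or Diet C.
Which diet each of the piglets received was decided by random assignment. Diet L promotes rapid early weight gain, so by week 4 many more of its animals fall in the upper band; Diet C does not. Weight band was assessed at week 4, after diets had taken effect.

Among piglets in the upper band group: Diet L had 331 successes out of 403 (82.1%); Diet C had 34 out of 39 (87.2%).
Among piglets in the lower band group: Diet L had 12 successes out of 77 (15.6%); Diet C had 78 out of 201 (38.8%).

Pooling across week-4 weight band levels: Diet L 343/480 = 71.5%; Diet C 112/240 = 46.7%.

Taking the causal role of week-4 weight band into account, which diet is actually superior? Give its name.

Week-4 weight band is recorded after the diet and is itself shifted by it — it sits on the causal path from diet to outcome. Conditioning on a mediator would strip out part of the effect we want; the pooled comparison gives the total causal effect.
Pooled: Diet L 71.5% vs Diet C 46.7%; Diet L is higher overall.

Diet L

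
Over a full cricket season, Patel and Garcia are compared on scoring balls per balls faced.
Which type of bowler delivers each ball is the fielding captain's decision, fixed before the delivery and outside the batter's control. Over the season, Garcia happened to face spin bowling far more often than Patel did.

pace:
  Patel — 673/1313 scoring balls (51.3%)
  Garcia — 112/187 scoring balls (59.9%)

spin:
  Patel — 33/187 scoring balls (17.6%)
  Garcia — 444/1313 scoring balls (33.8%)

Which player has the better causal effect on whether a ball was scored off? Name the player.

Garcia

Bowling type differs across players for reasons unrelated to any effect of the player itself, and it separately predicts the outcome — a classic confounder. We must compare within bowling type levels.
Within each level — pace: 51.3% vs 59.9%; spin: 17.6% vs 33.8% — Garcia is higher every time.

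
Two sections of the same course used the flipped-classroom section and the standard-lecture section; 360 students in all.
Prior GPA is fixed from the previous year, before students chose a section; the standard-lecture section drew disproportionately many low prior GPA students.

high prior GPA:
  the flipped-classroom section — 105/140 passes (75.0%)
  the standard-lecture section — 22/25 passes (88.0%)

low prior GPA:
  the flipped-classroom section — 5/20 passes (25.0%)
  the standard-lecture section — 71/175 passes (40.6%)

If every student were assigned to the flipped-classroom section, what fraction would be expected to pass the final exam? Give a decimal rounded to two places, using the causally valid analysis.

Prior GPA band is set before the teaching method has any effect — it is not caused by the teaching method — and it independently drives the outcome. That makes it a confounder, so the causal comparison is within prior GPA band levels.
Standardising the flipped-classroom section to the population prior GPA band mix: 0.458·105/140 + 0.542·5/20 = 0.479.

0.48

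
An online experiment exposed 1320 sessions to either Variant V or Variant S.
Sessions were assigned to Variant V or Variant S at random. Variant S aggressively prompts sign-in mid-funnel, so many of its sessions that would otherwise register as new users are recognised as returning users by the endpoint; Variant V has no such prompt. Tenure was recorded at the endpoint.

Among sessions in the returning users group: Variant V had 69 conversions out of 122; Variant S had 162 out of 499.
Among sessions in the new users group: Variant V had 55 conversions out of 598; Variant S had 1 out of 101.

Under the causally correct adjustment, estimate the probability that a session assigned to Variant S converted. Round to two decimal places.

Within every user tenure level Variant V has the higher rate, yet pooled Variant S does — Simpson's reversal.
Stratifying would compare variants among sessions the variants themselves sorted into user tenure groups — a form of selection on an intermediate. The unconditioned pooled rates give the total causal effect.
So P(outcome | do(Variant S)) is just the pooled rate for Variant S: 163/600 = 0.272.

0.27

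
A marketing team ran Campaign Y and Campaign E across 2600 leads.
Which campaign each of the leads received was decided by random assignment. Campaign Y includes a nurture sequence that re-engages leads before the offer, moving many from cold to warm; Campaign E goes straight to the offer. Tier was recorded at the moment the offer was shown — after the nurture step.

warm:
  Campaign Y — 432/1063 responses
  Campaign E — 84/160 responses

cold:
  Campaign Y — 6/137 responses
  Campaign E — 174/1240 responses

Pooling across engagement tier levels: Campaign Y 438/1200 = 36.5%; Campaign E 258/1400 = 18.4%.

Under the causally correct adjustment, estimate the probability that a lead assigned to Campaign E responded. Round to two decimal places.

Engagement tier here is a post-treatment variable shaped by the campaign; conditioning on it would introduce bias rather than remove it. The overall comparison is the causal one.
So P(outcome | do(Campaign E)) is just the pooled rate for Campaign E: 258/1400 = 0.184.

0.18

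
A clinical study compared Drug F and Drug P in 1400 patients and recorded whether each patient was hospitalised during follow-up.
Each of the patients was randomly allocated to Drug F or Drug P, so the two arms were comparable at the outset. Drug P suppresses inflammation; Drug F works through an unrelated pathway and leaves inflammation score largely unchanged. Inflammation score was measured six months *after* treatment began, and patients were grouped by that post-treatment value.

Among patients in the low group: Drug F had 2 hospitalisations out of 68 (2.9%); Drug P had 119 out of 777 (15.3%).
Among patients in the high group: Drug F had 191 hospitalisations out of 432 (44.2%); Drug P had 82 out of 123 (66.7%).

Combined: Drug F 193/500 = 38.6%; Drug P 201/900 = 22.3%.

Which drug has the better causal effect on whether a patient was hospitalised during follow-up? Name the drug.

Drug F is lower inside every inflammation score stratum but Drug P is lower in aggregate. Whether to stratify depends on how inflammation score relates to the drug.
Inflammation score lies on the pathway drug → inflammation score → outcome, so adjusting for it blocks the indirect effect. For the total causal effect of drug, use the unadjusted pooled rates.
Pooled: Drug F 38.6% vs Drug P 22.3%; Drug P is lower overall.

Drug P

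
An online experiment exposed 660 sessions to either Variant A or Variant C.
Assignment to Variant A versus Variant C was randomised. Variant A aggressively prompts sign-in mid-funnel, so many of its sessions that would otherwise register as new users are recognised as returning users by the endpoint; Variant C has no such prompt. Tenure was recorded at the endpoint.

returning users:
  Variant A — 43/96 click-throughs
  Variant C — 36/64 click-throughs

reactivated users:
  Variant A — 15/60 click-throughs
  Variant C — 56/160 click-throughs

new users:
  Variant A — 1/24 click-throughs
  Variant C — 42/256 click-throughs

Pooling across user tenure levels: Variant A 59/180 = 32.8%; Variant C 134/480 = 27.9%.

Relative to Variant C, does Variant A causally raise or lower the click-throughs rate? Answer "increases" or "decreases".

Within every user tenure level Variant C has the higher rate, yet pooled Variant A does — Simpson's reversal.
Because the variant influences user tenure, user tenure is a post-treatment mediator, not a confounder. Stratifying on it would bias the estimate; the causal effect is the crude pooled difference.
Pooled: Variant A 32.8% vs Variant C 27.9%; Variant A is higher overall.

increases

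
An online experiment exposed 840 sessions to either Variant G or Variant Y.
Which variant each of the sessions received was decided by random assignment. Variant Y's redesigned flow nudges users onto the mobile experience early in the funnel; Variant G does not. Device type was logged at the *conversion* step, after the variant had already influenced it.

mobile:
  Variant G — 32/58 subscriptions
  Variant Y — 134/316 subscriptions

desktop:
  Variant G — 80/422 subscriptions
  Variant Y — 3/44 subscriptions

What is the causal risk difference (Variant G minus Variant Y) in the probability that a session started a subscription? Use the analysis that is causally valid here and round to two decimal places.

-0.15

The stratified and pooled comparisons disagree (Variant G wins within each device type; Variant Y wins overall), so the answer turns on the causal role of device type.
Device type is recorded after the variant and is itself shifted by it — it sits on the causal path from variant to outcome. Conditioning on a mediator would strip out part of the effect we want; the pooled comparison gives the total causal effect.
The causal difference is the pooled difference: 0.233 − 0.381 = -0.147.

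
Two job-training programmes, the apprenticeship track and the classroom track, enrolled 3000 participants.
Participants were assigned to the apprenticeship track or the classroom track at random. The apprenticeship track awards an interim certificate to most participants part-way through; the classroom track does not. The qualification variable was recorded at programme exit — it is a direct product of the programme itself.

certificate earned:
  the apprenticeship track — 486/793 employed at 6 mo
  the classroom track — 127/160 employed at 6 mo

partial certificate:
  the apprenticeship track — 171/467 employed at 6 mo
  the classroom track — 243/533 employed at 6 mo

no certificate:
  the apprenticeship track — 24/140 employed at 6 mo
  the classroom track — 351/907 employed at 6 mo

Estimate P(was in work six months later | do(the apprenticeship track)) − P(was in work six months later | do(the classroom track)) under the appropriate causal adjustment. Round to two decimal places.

+0.04

Qualification attained during the programme is downstream of the programme. One should not condition on a consequence of treatment, so the overall rates are the right comparison.
The causal difference is the pooled difference: 0.486 − 0.451 = +0.036.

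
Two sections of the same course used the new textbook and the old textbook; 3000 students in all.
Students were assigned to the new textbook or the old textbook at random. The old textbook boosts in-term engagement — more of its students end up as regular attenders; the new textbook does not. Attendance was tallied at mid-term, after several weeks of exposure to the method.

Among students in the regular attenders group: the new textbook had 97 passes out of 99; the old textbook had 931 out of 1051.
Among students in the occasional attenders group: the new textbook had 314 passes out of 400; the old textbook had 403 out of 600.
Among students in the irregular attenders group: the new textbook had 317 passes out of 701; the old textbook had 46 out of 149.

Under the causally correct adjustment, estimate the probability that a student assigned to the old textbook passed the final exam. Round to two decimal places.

Within every mid-term attendance level the new textbook has the higher rate, yet pooled the old textbook does — Simpson's reversal.
Mid-term attendance is recorded after the teaching method and is itself shifted by it — it sits on the causal path from teaching method to outcome. Conditioning on a mediator would strip out part of the effect we want; the pooled comparison gives the total causal effect.
So P(outcome | do(the old textbook)) is just the pooled rate for the old textbook: 1380/1800 = 0.767.

0.77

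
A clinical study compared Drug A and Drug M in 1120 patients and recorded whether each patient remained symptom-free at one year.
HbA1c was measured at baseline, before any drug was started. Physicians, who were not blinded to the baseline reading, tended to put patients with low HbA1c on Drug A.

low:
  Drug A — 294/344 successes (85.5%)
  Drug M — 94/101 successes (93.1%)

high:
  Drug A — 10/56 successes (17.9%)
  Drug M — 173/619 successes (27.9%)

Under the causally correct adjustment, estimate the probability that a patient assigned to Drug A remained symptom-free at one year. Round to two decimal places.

0.45

Drug M is higher inside every HbA1c stratum but Drug A is higher in aggregate. Whether to stratify depends on how HbA1c relates to the drug.
HbA1c satisfies the back-door criterion: it is not a descendant of the drug, and it blocks the spurious path from drug to outcome. Adjusting for it (i.e., using the within-HbA1c rates) gives the causal effect.
Standardising Drug A to the population HbA1c mix: 0.397·294/344 + 0.603·10/56 = 0.447.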